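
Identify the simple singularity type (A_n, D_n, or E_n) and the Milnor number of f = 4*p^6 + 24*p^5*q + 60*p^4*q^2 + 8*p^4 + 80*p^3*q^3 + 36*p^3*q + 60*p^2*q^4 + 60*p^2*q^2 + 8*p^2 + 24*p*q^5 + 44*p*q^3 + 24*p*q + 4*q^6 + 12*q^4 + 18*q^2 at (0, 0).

The Hessian of f at 0 has rank 1. Corank 1: A-series; mu = 5 gives A_5.

Type A_5, Milnor number mu = 5.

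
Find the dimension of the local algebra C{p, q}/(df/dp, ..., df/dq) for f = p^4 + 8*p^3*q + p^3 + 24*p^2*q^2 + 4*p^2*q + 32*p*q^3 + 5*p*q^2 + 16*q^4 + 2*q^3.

5

The Hessian of f at 0 is [[0, 0], [0, 0]] with rank 0, so corank 2. A Groebner basis of the Jacobian ideal J(f) in C{p,q} is {p*q^2 + p*q/4 + q^2/4, -p*q/4 + q^3 - q^2/4, p^2 + 3*p*q + 2*q^2}; counting standard monomials gives mu = 5. Corank 2; j^3 = (p + q)^2*(p + 2*q) has shape L^2 M (L != M), so D-series; mu = 5 gives D_5.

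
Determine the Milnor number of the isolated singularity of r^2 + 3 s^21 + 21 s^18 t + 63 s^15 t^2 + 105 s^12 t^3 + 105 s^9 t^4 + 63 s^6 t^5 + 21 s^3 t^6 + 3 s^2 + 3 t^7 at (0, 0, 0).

6

The Hessian of f at 0 is [[6, 0, 0], [0, 0, 0], [0, 0, 2]] with rank 2, so corank 1. A Groebner basis of the Jacobian ideal J(f) in C{s,t,r} is {t^6, s, r}; counting standard monomials gives mu = 6. Corank 1: A-series; mu = 6 gives A_6.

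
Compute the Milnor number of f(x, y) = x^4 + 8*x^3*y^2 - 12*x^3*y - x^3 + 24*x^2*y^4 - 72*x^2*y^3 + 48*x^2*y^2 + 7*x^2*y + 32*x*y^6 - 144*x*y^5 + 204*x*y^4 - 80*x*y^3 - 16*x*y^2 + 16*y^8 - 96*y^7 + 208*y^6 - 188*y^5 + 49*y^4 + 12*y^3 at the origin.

The Hessian of f at 0 is [[0, 0], [0, 0]] with rank 0, so corank 2. A Groebner basis of the Jacobian ideal J(f) in C{x,y} is {x*y^2 + x*y/3 - 2*y^2/3, x*y/6 + y^3 - y^2/3, x^2 - 14*x*y/3 + 16*y^2/3}; counting standard monomials gives mu = 5. Corank 2; j^3 = -(x - 3*y)*(x - 2*y)^2 has shape L^2 M (L != M), so D-series; mu = 5 gives D_5.

5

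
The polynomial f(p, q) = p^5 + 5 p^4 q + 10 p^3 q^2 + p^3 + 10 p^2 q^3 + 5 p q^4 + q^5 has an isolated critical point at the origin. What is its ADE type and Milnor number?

Type E_8, Milnor number mu = 8.

The Hessian of f at 0 has rank 0. Corank 2; j^3 = p^3 is a perfect cube, so E-series; the 5-jet and mu = 8 give E_8.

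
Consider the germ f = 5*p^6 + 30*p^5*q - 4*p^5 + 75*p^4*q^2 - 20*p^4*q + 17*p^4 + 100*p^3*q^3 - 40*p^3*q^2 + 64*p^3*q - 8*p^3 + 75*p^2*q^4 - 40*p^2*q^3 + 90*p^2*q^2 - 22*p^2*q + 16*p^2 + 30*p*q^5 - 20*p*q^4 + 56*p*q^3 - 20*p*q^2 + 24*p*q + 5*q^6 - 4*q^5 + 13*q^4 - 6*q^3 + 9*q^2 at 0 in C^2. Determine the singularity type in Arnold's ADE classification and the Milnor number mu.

The Hessian of f at 0 is [[32, 24], [24, 18]] with rank 1, so corank 1. A Groebner basis of the Jacobian ideal J(f) in C{p,q} is {p*q^2 + 1776*p*q/71 - 4352*p/71 + 1400*q^2/71 - 3264*q/71, -2240*p*q/71 + 6144*p/71 + q^3 - 1776*q^2/71 + 4608*q/71, p^2 + 108*p*q/71 + 4*p/71 + 41*q^2/71 + 3*q/71}; counting standard monomials gives mu = 5. Corank 1: A-series; mu = 5 gives A_5.

Type A_5, Milnor number mu = 5.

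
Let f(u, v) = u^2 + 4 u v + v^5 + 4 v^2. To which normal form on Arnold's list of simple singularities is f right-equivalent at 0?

A4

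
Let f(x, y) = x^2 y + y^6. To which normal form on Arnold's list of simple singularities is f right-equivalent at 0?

D_7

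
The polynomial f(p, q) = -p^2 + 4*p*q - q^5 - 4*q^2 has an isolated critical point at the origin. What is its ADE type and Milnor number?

The Hessian of f at 0 has rank 1. Corank 1: A-series; mu = 4 gives A_4.

Type A_{4}, Milnor number mu = 4.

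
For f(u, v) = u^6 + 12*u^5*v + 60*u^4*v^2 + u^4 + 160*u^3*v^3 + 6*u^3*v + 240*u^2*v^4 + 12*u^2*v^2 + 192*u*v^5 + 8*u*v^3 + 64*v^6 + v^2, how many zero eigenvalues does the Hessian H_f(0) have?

The Hessian at 0 is [[0, 0], [0, 2]] of rank 1; hence corank 1.

1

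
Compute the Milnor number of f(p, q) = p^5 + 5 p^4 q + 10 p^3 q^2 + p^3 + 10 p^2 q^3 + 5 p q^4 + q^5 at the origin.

8

The Hessian of f at 0 has rank 0. Corank 2; j^3 = p^3 is a perfect cube, so E-series; the 5-jet and mu = 8 give E_8.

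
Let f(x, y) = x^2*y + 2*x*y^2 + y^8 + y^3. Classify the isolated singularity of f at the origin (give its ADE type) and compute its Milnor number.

Type D9, Milnor number mu = 9.

The Hessian of f at 0 is [[0, 0], [0, 0]] with rank 0, so corank 2. A Groebner basis of the Jacobian ideal J(f) in C{x,y} is {x^2/8 + y^7 - y^2/8, x^3 + y^3, x*y + y^2}; counting standard monomials gives mu = 9. Corank 2; j^3 = y*(x + y)^2 has shape L^2 M (L != M), so D-series; mu = 9 gives D_9.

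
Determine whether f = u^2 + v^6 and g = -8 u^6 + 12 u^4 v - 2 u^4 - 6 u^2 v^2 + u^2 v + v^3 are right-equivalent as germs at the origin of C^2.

No.

The Hessian of f at 0 has rank 1. Corank 1: A-series; mu = 5 gives A_5. The Hessian of g at 0 has rank 0. Corank 2; j^3 = v*(u^2 + v^2) splits into three distinct lines over C (the quadratic factor has nonzero discriminant), so D_4. f is A_5 but g is D_4, hence not right-equivalent.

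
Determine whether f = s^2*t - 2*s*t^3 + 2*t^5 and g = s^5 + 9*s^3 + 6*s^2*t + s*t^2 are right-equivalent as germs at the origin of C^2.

Yes.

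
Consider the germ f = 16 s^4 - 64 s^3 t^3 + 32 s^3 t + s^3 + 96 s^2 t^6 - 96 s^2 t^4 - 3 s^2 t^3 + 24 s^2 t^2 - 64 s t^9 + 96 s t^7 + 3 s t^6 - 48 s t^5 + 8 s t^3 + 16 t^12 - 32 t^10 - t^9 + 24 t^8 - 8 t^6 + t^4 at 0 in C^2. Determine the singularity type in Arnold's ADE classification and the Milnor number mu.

Type E6, Milnor number mu = 6.

The Hessian of f at 0 has rank 0. Corank 2; j^3 = s^3 is a perfect cube, so E-series; the 4-jet and mu = 6 give E_6.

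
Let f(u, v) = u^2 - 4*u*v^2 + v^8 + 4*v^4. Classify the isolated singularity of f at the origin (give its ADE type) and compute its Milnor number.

The Hessian of f at 0 has rank 1. Corank 1: A-series; mu = 7 gives A_7.

Type A_7, Milnor number mu = 7.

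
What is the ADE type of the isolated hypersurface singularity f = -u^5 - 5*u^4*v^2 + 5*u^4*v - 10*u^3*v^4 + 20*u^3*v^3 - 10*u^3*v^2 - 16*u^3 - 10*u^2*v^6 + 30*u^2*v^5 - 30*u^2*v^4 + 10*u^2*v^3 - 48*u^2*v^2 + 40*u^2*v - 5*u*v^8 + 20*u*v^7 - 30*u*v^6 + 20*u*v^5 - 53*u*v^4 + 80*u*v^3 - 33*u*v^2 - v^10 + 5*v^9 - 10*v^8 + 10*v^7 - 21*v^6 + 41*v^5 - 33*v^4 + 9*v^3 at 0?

D_{6}

The Hessian of f at 0 is [[0, 0], [0, 0]] with rank 0, so corank 2. A Groebner basis of the Jacobian ideal J(f) in C{u,v} is {u^3 + 110727*u^2/65456 - 553905*u*v/261824 + 166293*v^2/261824, u^2*v + 24621*u^2/16364 - 110907*u*v/65456 + 27783*v^2/65456, 4111*u^2/4091 + u*v^2 - 12393*u*v/16364 + 45*v^2/16364, 20*u^2/4091 + 4061*u*v/4091 + v^3 - 3057*v^2/4091}; counting standard monomials gives mu = 6. Corank 2; j^3 = -(u - v)*(4*u - 3*v)^2 has shape L^2 M (L != M), so D-series; mu = 6 gives D_6.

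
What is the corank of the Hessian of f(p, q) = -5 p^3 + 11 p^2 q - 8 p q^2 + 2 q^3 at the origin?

2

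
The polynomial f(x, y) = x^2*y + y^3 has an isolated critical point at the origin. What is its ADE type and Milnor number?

Type D4, Milnor number mu = 4.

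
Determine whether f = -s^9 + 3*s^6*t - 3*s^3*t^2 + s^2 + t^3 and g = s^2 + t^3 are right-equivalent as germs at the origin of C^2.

The Hessian of f at 0 is [[2, 0], [0, 0]] with rank 1, so corank 1. A Groebner basis of the Jacobian ideal J(f) in C{s,t} is {t^2, s}; counting standard monomials gives mu = 2. Corank 1: A-series; mu = 2 gives A_2. The Hessian of g at 0 is [[2, 0], [0, 0]] with rank 1, so corank 1. A Groebner basis of the Jacobian ideal J(g) in C{s,t} is {t^2, s}; counting standard monomials gives mu = 2. Corank 1: A-series; mu = 2 gives A_2. Both have type A_2, hence right-equivalent.

Yes.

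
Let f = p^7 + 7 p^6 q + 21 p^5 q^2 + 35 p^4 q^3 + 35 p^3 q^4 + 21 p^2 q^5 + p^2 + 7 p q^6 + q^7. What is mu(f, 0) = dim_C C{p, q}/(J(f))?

6

The Hessian of f at 0 is [[2, 0], [0, 0]] with rank 1, so corank 1. A Groebner basis of the Jacobian ideal J(f) in C{p,q} is {q^6, p}; counting standard monomials gives mu = 6. Corank 1: A-series; mu = 6 gives A_6.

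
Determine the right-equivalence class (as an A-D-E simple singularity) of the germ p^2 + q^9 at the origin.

A_{8}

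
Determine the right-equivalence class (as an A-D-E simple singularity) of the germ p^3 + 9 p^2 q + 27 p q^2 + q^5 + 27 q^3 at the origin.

E_8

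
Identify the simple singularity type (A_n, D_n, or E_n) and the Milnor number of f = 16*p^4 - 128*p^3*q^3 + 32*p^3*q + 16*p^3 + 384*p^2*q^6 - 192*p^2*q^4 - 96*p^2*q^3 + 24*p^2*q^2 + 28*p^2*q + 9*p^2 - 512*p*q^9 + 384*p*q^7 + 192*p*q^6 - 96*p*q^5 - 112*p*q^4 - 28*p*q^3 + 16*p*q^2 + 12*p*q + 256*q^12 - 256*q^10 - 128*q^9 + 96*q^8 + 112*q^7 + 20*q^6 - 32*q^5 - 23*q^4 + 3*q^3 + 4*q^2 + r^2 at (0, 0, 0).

The Hessian of f at 0 is [[18, 12, 0], [12, 8, 0], [0, 0, 2]] with rank 2, so corank 1. A Groebner basis of the Jacobian ideal J(f) in C{p,q,r} is {q^2, p + 2*q/3, r}; counting standard monomials gives mu = 2. Corank 1: A-series; mu = 2 gives A_2.

Type A_{2}, Milnor number mu = 2.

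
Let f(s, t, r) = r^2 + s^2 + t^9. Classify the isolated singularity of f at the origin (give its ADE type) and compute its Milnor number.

Type A8, Milnor number mu = 8.

The Hessian of f at 0 has rank 2. Corank 1: A-series; mu = 8 gives A_8.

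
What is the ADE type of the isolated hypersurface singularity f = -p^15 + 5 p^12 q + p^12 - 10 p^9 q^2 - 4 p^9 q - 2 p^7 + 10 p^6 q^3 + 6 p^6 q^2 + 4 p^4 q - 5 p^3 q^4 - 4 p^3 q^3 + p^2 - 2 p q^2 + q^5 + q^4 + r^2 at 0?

A4

The Hessian of f at 0 has rank 2. Corank 1: A-series; mu = 4 gives A_4.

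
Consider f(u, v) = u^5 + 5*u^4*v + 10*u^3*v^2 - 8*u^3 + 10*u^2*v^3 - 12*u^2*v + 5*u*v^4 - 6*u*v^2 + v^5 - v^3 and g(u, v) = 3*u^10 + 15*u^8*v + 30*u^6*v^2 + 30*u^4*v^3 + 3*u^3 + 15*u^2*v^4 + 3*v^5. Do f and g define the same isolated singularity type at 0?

Yes.

The Hessian of f at 0 has rank 0. Corank 2; j^3 = -(2*u + v)^3 is a perfect cube, so E-series; the 5-jet and mu = 8 give E_8. The Hessian of g at 0 has rank 0. Corank 2; j^3 = 3*u^3 is a perfect cube, so E-series; the 5-jet and mu = 8 give E_8. Both have type E_8, hence right-equivalent.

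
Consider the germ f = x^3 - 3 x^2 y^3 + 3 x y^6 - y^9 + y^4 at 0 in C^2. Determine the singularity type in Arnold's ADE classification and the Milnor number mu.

Type E_6, Milnor number mu = 6.

The Hessian of f at 0 is [[0, 0], [0, 0]] with rank 0, so corank 2. A Groebner basis of the Jacobian ideal J(f) in C{x,y} is {y^3, x^2}; counting standard monomials gives mu = 6. Corank 2; j^3 = x^3 is a perfect cube, so E-series; the 4-jet and mu = 6 give E_6.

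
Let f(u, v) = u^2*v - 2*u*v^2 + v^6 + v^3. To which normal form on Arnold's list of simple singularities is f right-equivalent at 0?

D_{7}

The Hessian of f at 0 is [[0, 0], [0, 0]] with rank 0, so corank 2. A Groebner basis of the Jacobian ideal J(f) in C{u,v} is {u^2/6 + v^5 - v^2/6, u^3 - v^3, u*v - v^2}; counting standard monomials gives mu = 7. Corank 2; j^3 = v*(u - v)^2 has shape L^2 M (L != M), so D-series; mu = 7 gives D_7.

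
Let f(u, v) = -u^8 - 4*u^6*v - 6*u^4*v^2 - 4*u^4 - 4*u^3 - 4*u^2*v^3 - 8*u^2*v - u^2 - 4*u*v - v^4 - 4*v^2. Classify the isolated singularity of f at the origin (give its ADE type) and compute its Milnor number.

Type A3, Milnor number mu = 3.

The Hessian of f at 0 has rank 1. Corank 1: A-series; mu = 3 gives A_3.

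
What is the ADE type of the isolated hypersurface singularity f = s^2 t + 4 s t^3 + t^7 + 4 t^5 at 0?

D_8

The Hessian of f at 0 has rank 0. Corank 2; j^3 = s^2*t has shape L^2 M (L != M), so D-series; mu = 8 gives D_8.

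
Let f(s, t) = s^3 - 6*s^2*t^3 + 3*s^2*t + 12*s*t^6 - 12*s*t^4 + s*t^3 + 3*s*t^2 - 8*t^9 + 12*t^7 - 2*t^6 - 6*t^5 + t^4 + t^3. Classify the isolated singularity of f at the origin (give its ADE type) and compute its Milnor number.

The Hessian of f at 0 has rank 0. Corank 2; j^3 = (s + t)^3 is a perfect cube, so E-series; the 4-jet and mu = 7 give E_7.

Type E7, Milnor number mu = 7.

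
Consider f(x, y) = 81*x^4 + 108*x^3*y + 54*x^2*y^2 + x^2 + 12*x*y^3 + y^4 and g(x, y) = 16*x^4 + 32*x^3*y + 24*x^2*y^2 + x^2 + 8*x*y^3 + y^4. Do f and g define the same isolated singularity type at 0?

The Hessian of f at 0 has rank 1. Corank 1: A-series; mu = 3 gives A_3. The Hessian of g at 0 has rank 1. Corank 1: A-series; mu = 3 gives A_3. Both have type A_3, hence right-equivalent.

Yes.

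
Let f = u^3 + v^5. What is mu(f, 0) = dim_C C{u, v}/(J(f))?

The Hessian of f at 0 is [[0, 0], [0, 0]] with rank 0, so corank 2. A Groebner basis of the Jacobian ideal J(f) in C{u,v} is {v^4, u^2}; counting standard monomials gives mu = 8. Corank 2; j^3 = u^3 is a perfect cube, so E-series; the 5-jet and mu = 8 give E_8.

8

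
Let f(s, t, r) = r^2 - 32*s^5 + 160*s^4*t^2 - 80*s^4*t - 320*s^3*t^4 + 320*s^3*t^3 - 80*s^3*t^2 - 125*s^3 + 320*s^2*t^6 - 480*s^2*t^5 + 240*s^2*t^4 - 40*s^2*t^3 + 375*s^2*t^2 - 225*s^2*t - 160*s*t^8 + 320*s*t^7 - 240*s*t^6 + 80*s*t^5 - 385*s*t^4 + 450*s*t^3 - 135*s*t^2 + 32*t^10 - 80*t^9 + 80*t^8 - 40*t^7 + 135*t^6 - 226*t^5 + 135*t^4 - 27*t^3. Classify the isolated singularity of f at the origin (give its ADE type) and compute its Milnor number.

Type E_8, Milnor number mu = 8.

The Hessian of f at 0 has rank 1. Corank 2; j^3 = -(5*s + 3*t)^3 is a perfect cube, so E-series; the 5-jet and mu = 8 give E_8.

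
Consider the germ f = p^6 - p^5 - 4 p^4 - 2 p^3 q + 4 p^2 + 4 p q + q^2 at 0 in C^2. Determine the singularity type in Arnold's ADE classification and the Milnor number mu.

The Hessian of f at 0 has rank 1. Corank 1: A-series; mu = 4 gives A_4.

Type A_{4}, Milnor number mu = 4.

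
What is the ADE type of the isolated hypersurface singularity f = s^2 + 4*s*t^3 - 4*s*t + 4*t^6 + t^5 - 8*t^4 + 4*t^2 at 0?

A_4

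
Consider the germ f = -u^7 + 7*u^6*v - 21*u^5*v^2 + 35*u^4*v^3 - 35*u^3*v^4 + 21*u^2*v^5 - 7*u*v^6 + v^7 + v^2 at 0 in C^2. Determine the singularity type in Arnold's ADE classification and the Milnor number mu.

The Hessian of f at 0 is [[0, 0], [0, 2]] with rank 1, so corank 1. A Groebner basis of the Jacobian ideal J(f) in C{u,v} is {u^6, v}; counting standard monomials gives mu = 6. Corank 1: A-series; mu = 6 gives A_6.

Type A_{6}, Milnor number mu = 6.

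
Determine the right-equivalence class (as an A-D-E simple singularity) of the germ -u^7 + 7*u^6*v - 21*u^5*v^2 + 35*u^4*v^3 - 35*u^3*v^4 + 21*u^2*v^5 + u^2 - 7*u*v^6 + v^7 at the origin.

A6

The Hessian of f at 0 has rank 1. Corank 1: A-series; mu = 6 gives A_6.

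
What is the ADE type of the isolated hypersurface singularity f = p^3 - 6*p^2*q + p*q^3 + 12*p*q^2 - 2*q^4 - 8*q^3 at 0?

The Hessian of f at 0 has rank 0. Corank 2; j^3 = (p - 2*q)^3 is a perfect cube, so E-series; the 4-jet and mu = 7 give E_7.

E_7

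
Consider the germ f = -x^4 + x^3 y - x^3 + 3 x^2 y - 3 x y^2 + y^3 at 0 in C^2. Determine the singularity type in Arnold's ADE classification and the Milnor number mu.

Type E_7, Milnor number mu = 7.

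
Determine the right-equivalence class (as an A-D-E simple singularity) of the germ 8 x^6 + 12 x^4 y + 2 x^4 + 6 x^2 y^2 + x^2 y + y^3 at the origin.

D_4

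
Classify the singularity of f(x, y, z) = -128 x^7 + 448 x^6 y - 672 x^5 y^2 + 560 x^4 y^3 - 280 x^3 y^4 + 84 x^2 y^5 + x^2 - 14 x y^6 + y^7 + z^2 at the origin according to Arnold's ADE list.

A_{6}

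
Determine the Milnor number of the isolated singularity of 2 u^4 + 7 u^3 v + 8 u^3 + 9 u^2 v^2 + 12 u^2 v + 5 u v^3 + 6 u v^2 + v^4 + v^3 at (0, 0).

The Hessian of f at 0 is [[0, 0], [0, 0]] with rank 0, so corank 2. A Groebner basis of the Jacobian ideal J(f) in C{u,v} is {768*u^2 + 768*u*v + v^4 + 8*v^3 + 192*v^2, u^3 + 36*u^2 + 36*u*v + v^3/2 + 9*v^2, u^2*v - 40*u^2 - 40*u*v - 2*v^3/3 - 10*v^2, 32*u^2 + u*v^2 + 32*u*v + 5*v^3/6 + 8*v^2}; counting standard monomials gives mu = 7. Corank 2; j^3 = (2*u + v)^3 is a perfect cube, so E-series; the 4-jet and mu = 7 give E_7.

7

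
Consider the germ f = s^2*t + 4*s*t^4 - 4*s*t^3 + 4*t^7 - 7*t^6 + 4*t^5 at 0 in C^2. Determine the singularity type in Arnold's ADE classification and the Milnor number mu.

Type D7, Milnor number mu = 7.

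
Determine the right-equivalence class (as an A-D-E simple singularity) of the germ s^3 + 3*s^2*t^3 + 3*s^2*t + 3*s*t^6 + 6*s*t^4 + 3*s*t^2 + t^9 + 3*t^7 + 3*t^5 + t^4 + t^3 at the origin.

The Hessian of f at 0 has rank 0. Corank 2; j^3 = (s + t)^3 is a perfect cube, so E-series; the 4-jet and mu = 6 give E_6.

E6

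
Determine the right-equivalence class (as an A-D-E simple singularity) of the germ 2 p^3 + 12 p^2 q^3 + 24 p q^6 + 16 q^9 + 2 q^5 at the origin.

E_{8}

The Hessian of f at 0 is [[0, 0], [0, 0]] with rank 0, so corank 2. A Groebner basis of the Jacobian ideal J(f) in C{p,q} is {p^2/4 + p*q^3, q^4, p^3, p^2*q}; counting standard monomials gives mu = 8. Corank 2; j^3 = 2*p^3 is a perfect cube, so E-series; the 5-jet and mu = 8 give E_8.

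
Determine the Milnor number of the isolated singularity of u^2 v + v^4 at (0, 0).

5

The Hessian of f at 0 has rank 0. Corank 2; j^3 = u^2*v has shape L^2 M (L != M), so D-series; mu = 5 gives D_5.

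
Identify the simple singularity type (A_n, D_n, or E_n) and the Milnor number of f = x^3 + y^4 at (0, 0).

Type E6, Milnor number mu = 6.

The Hessian of f at 0 has rank 0. Corank 2; j^3 = x^3 is a perfect cube, so E-series; the 4-jet and mu = 6 give E_6.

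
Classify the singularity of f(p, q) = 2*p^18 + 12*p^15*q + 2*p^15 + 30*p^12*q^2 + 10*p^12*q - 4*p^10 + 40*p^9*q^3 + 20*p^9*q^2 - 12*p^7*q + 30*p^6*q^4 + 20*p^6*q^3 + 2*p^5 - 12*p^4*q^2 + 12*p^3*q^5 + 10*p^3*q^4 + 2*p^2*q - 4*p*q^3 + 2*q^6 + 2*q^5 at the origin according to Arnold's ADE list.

The Hessian of f at 0 has rank 0. Corank 2; j^3 = 2*p^2*q has shape L^2 M (L != M), so D-series; mu = 7 gives D_7.

D_{7}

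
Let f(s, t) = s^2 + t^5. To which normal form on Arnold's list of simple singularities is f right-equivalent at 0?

The Hessian of f at 0 has rank 1. Corank 1: A-series; mu = 4 gives A_4.

A4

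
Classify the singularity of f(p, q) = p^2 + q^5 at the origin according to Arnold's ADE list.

The Hessian of f at 0 is [[2, 0], [0, 0]] with rank 1, so corank 1. A Groebner basis of the Jacobian ideal J(f) in C{p,q} is {q^4, p}; counting standard monomials gives mu = 4. Corank 1: A-series; mu = 4 gives A_4.

A_{4}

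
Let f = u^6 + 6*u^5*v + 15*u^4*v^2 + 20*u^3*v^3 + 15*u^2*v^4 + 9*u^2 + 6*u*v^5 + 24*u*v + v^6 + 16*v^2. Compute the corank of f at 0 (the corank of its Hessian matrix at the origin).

1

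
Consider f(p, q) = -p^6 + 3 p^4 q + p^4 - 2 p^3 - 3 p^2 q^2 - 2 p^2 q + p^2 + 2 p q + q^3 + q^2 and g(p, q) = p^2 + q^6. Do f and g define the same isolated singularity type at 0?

No.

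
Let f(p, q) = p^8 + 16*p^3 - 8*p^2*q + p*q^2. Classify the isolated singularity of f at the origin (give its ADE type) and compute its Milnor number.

Type D9, Milnor number mu = 9.

The Hessian of f at 0 has rank 0. Corank 2; j^3 = p*(4*p - q)^2 has shape L^2 M (L != M), so D-series; mu = 9 gives D_9.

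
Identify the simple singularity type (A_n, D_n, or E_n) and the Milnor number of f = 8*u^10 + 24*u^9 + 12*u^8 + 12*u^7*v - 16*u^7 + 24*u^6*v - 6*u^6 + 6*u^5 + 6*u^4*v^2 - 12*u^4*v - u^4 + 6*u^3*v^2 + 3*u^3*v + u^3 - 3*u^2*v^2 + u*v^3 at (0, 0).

Type E7, Milnor number mu = 7.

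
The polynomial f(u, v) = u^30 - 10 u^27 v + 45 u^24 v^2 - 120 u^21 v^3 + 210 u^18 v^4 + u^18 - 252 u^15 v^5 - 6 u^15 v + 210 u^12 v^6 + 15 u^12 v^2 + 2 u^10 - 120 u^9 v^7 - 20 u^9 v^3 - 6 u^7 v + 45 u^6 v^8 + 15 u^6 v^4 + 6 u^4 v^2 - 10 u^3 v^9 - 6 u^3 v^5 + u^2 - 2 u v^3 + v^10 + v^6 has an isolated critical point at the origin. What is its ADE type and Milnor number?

The Hessian of f at 0 has rank 1. Corank 1: A-series; mu = 9 gives A_9.

Type A9, Milnor number mu = 9.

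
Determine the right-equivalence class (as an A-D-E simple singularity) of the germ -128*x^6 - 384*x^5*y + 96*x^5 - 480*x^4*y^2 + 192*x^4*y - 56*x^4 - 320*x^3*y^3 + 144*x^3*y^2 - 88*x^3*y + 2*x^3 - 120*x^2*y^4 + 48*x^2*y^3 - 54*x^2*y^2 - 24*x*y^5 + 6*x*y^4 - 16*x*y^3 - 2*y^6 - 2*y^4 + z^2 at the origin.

E_6

The Hessian of f at 0 is [[0, 0, 0], [0, 0, 0], [0, 0, 2]] with rank 1, so corank 2. A Groebner basis of the Jacobian ideal J(f) in C{x,y,z} is {x^3, x^2*y, -x^2/2 + x*y^2, 3*x^2 + y^3, z}; counting standard monomials gives mu = 6. Corank 2; j^3 = 2*x^3 is a perfect cube, so E-series; the 4-jet and mu = 6 give E_6.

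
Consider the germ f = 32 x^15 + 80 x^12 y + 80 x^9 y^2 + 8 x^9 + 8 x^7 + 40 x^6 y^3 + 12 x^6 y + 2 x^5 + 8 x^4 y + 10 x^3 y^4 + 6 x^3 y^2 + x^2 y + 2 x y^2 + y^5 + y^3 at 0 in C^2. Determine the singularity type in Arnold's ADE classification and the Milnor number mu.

Type D_{6}, Milnor number mu = 6.

The Hessian of f at 0 is [[0, 0], [0, 0]] with rank 0, so corank 2. A Groebner basis of the Jacobian ideal J(f) in C{x,y} is {-x*y/2 + y^4 - y^2/2, x*y^2 + y^3, x^2 + 9*x*y/2 + 7*y^2/2}; counting standard monomials gives mu = 6. Corank 2; j^3 = y*(x + y)^2 has shape L^2 M (L != M), so D-series; mu = 6 gives D_6.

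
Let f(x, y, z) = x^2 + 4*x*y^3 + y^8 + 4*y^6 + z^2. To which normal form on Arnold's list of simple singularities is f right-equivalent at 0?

A7

The Hessian of f at 0 is [[2, 0, 0], [0, 0, 0], [0, 0, 2]] with rank 2, so corank 1. A Groebner basis of the Jacobian ideal J(f) in C{x,y,z} is {x^3, x^2*y, x/2 + y^3, z}; counting standard monomials gives mu = 7. Corank 1: A-series; mu = 7 gives A_7.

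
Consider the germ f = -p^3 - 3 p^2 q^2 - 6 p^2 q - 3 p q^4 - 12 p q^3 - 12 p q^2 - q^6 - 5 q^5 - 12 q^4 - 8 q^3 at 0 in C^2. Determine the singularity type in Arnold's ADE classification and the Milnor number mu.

Type E8, Milnor number mu = 8.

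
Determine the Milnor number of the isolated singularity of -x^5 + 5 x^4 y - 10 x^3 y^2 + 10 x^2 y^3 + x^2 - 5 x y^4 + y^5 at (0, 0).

4

The Hessian of f at 0 has rank 1. Corank 1: A-series; mu = 4 gives A_4.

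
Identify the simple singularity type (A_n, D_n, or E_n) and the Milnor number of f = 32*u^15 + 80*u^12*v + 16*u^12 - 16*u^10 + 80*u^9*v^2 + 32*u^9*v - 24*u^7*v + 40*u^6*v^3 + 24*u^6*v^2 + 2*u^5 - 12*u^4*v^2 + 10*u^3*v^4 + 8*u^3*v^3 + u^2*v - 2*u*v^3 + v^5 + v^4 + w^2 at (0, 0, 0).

The Hessian of f at 0 has rank 1. Corank 2; j^3 = u^2*v has shape L^2 M (L != M), so D-series; mu = 5 gives D_5.

Type D_{5}, Milnor number mu = 5.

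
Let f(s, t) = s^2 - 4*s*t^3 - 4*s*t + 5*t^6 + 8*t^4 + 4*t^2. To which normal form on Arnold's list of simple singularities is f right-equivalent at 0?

A5

The Hessian of f at 0 has rank 1. Corank 1: A-series; mu = 5 gives A_5.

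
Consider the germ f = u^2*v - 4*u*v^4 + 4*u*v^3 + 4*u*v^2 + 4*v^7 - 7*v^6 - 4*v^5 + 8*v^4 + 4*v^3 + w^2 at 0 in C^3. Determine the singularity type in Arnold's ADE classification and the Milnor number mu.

The Hessian of f at 0 has rank 1. Corank 2; j^3 = v*(u + 2*v)^2 has shape L^2 M (L != M), so D-series; mu = 7 gives D_7.

Type D7, Milnor number mu = 7.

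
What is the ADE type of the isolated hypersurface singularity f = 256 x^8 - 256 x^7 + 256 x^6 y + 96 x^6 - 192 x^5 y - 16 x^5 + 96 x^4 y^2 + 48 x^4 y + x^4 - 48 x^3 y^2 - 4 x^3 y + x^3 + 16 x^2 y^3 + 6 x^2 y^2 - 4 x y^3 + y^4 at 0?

The Hessian of f at 0 is [[0, 0], [0, 0]] with rank 0, so corank 2. A Groebner basis of the Jacobian ideal J(f) in C{x,y} is {y^4, x*y^2 - y^3/3, x^2}; counting standard monomials gives mu = 6. Corank 2; j^3 = x^3 is a perfect cube, so E-series; the 4-jet and mu = 6 give E_6.

E_6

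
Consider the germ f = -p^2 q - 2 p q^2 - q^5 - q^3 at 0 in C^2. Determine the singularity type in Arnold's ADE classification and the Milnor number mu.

The Hessian of f at 0 has rank 0. Corank 2; j^3 = -q*(p + q)^2 has shape L^2 M (L != M), so D-series; mu = 6 gives D_6.

Type D_6, Milnor number mu = 6.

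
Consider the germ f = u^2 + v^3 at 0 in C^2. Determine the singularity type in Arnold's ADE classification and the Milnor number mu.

Type A2, Milnor number mu = 2.

The Hessian of f at 0 has rank 1. Corank 1: A-series; mu = 2 gives A_2.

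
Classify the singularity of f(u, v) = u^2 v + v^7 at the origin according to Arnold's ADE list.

The Hessian of f at 0 is [[0, 0], [0, 0]] with rank 0, so corank 2. A Groebner basis of the Jacobian ideal J(f) in C{u,v} is {u^2/7 + v^6, u^3, u*v}; counting standard monomials gives mu = 8. Corank 2; j^3 = u^2*v has shape L^2 M (L != M), so D-series; mu = 8 gives D_8.

D8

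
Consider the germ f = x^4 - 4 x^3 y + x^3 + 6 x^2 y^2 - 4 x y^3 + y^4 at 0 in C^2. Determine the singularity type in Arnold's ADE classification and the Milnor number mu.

Type E_6, Milnor number mu = 6.

The Hessian of f at 0 has rank 0. Corank 2; j^3 = x^3 is a perfect cube, so E-series; the 4-jet and mu = 6 give E_6.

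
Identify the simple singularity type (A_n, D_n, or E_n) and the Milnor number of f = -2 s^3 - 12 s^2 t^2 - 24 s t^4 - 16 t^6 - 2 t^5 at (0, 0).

Type E_8, Milnor number mu = 8.

The Hessian of f at 0 has rank 0. Corank 2; j^3 = -2*s^3 is a perfect cube, so E-series; the 5-jet and mu = 8 give E_8.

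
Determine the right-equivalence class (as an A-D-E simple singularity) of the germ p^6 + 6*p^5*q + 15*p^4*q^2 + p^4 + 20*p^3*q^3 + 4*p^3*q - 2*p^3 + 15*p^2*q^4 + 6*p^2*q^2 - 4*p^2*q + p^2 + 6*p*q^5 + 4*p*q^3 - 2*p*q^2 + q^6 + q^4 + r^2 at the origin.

The Hessian of f at 0 is [[2, 0, 0], [0, 0, 0], [0, 0, 2]] with rank 2, so corank 1. A Groebner basis of the Jacobian ideal J(f) in C{p,q,r} is {p*q^2 + 2*p*q - p + q^2, -5*p*q + 2*p + q^3 - 2*q^2, p^2 + 2*p*q - p + q^2, r}; counting standard monomials gives mu = 5. Corank 1: A-series; mu = 5 gives A_5.

A_{5}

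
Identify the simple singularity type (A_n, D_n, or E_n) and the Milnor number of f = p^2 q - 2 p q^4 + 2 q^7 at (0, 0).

Type D_{8}, Milnor number mu = 8.

The Hessian of f at 0 is [[0, 0], [0, 0]] with rank 0, so corank 2. A Groebner basis of the Jacobian ideal J(f) in C{p,q} is {p^2/6 + p*q^3, -p*q + q^4, p^3, p^2*q}; counting standard monomials gives mu = 8. Corank 2; j^3 = p^2*q has shape L^2 M (L != M), so D-series; mu = 8 gives D_8.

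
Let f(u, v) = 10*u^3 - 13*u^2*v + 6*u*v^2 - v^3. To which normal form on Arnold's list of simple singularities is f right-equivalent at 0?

The Hessian of f at 0 has rank 0. Corank 2; j^3 = (2*u - v)*(5*u^2 - 4*u*v + v^2) splits into three distinct lines over C (the quadratic factor has nonzero discriminant), so D_4.

D_4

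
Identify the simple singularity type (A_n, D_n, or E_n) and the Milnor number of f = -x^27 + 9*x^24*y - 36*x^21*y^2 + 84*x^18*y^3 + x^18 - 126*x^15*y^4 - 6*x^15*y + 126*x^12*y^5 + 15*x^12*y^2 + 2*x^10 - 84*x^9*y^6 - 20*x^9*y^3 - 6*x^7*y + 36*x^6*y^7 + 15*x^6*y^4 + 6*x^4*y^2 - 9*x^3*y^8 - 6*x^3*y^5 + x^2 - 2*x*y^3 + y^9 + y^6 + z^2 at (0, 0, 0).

The Hessian of f at 0 has rank 2. Corank 1: A-series; mu = 8 gives A_8.

Type A_8, Milnor number mu = 8.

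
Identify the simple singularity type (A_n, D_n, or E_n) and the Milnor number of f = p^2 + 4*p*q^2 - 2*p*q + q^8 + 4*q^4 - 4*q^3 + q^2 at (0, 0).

The Hessian of f at 0 is [[2, -2], [-2, 2]] with rank 1, so corank 1. A Groebner basis of the Jacobian ideal J(f) in C{p,q} is {p^4 + 3*p^3 - 7*p^2*q - 11*p^2/4 + 7*p*q/2 + 3*p/8 - 3*q/8, p^3*q + 3*p^3/2 - 3*p^2*q - p^2 + 5*p*q/4 + p/8 - q/8, p/2 + q^2 - q/2}; counting standard monomials gives mu = 7. Corank 1: A-series; mu = 7 gives A_7.

Type A7, Milnor number mu = 7.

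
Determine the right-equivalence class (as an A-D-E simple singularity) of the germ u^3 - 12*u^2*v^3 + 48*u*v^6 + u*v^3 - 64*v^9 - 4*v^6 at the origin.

E7

The Hessian of f at 0 has rank 0. Corank 2; j^3 = u^3 is a perfect cube, so E-series; the 4-jet and mu = 7 give E_7.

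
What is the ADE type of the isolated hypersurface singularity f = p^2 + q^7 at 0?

The Hessian of f at 0 has rank 1. Corank 1: A-series; mu = 6 gives A_6.

A_{6}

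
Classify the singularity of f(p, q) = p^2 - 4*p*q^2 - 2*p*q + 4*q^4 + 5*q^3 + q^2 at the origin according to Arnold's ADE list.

A_{2}

The Hessian of f at 0 has rank 1. Corank 1: A-series; mu = 2 gives A_2.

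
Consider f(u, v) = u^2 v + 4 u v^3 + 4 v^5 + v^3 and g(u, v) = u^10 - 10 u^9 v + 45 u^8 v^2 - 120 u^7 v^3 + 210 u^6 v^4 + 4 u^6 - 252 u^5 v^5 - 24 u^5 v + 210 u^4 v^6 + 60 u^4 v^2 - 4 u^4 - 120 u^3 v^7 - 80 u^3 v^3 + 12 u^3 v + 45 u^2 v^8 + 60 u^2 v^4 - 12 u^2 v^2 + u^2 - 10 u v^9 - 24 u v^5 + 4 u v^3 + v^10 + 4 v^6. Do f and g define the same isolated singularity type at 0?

No.

The Hessian of f at 0 is [[0, 0], [0, 0]] with rank 0, so corank 2. A Groebner basis of the Jacobian ideal J(f) in C{u,v} is {v^3, u^2 + 3*v^2, u*v}; counting standard monomials gives mu = 4. Corank 2; j^3 = v*(u^2 + v^2) splits into three distinct lines over C (the quadratic factor has nonzero discriminant), so D_4. The Hessian of g at 0 is [[2, 0], [0, 0]] with rank 1, so corank 1. A Groebner basis of the Jacobian ideal J(g) in C{u,v} is {2*u*v^2 - u/4 + v^5 - v^3/2, -u^2/4 + u*v^3 - u*v/4 - v^4/2, u^3, u^2*v - u*v^2 + u/6 + v^3/3}; counting standard monomials gives mu = 9. Corank 1: A-series; mu = 9 gives A_9. f is D_4 but g is A_9, hence not right-equivalent.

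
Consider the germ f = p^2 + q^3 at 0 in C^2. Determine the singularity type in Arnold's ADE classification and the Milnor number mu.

Type A_2, Milnor number mu = 2.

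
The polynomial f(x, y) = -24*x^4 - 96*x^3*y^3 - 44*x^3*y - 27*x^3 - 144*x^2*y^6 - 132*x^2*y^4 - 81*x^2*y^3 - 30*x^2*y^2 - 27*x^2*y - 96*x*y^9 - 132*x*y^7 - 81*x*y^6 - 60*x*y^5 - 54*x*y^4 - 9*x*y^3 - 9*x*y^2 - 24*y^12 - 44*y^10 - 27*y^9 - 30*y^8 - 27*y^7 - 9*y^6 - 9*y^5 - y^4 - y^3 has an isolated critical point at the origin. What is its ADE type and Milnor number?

Type E_7, Milnor number mu = 7.

The Hessian of f at 0 has rank 0. Corank 2; j^3 = -(3*x + y)^3 is a perfect cube, so E-series; the 4-jet and mu = 7 give E_7.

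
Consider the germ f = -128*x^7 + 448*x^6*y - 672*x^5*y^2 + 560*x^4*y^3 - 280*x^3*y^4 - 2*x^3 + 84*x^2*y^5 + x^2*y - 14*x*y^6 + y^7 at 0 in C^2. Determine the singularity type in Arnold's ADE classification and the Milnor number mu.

Type D_{8}, Milnor number mu = 8.

The Hessian of f at 0 is [[0, 0], [0, 0]] with rank 0, so corank 2. A Groebner basis of the Jacobian ideal J(f) in C{x,y} is {x*y/14 + y^6, x*y^2, x^2 - x*y/2}; counting standard monomials gives mu = 8. Corank 2; j^3 = -x^2*(2*x - y) has shape L^2 M (L != M), so D-series; mu = 8 gives D_8.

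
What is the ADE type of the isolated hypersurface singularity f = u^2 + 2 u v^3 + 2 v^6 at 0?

A_5

The Hessian of f at 0 is [[2, 0], [0, 0]] with rank 1, so corank 1. A Groebner basis of the Jacobian ideal J(f) in C{u,v} is {u*v^2, u + v^3, u^2}; counting standard monomials gives mu = 5. Corank 1: A-series; mu = 5 gives A_5.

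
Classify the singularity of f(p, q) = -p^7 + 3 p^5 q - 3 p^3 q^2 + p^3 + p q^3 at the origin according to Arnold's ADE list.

E7

The Hessian of f at 0 is [[0, 0], [0, 0]] with rank 0, so corank 2. A Groebner basis of the Jacobian ideal J(f) in C{p,q} is {p^3, p*q^2, 3*p^2 + q^3}; counting standard monomials gives mu = 7. Corank 2; j^3 = p^3 is a perfect cube, so E-series; the 4-jet and mu = 7 give E_7.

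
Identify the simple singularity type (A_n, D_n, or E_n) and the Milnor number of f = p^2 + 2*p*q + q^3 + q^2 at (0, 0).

The Hessian of f at 0 has rank 1. Corank 1: A-series; mu = 2 gives A_2.

Type A_{2}, Milnor number mu = 2.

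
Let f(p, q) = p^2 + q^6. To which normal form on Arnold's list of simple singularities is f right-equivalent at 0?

The Hessian of f at 0 is [[2, 0], [0, 0]] with rank 1, so corank 1. A Groebner basis of the Jacobian ideal J(f) in C{p,q} is {q^5, p}; counting standard monomials gives mu = 5. Corank 1: A-series; mu = 5 gives A_5.

A_5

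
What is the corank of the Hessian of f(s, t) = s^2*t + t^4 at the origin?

2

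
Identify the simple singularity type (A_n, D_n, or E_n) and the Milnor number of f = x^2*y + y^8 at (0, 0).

Type D9, Milnor number mu = 9.

The Hessian of f at 0 has rank 0. Corank 2; j^3 = x^2*y has shape L^2 M (L != M), so D-series; mu = 9 gives D_9.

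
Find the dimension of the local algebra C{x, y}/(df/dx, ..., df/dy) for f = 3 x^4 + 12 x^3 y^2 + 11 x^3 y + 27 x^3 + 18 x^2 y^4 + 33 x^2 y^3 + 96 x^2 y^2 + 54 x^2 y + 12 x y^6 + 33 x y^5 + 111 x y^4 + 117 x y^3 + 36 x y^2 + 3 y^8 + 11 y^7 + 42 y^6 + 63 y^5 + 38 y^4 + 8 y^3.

7

The Hessian of f at 0 has rank 0. Corank 2; j^3 = (3*x + 2*y)^3 is a perfect cube, so E-series; the 4-jet and mu = 7 give E_7.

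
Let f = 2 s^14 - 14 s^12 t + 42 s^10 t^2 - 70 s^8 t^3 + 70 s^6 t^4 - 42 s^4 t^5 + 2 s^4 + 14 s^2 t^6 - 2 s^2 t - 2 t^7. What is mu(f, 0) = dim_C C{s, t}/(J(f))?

8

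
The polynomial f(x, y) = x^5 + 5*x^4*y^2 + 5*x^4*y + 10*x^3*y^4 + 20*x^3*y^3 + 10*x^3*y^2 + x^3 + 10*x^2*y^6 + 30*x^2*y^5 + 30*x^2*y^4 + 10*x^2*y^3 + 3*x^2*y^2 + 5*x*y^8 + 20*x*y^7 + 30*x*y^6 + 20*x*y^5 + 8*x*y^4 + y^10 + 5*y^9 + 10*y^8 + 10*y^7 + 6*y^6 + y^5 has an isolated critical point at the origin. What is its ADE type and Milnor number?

Type E_{8}, Milnor number mu = 8.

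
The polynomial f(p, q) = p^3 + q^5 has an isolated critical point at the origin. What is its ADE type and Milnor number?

Type E_{8}, Milnor number mu = 8.

The Hessian of f at 0 is [[0, 0], [0, 0]] with rank 0, so corank 2. A Groebner basis of the Jacobian ideal J(f) in C{p,q} is {q^4, p^2}; counting standard monomials gives mu = 8. Corank 2; j^3 = p^3 is a perfect cube, so E-series; the 5-jet and mu = 8 give E_8.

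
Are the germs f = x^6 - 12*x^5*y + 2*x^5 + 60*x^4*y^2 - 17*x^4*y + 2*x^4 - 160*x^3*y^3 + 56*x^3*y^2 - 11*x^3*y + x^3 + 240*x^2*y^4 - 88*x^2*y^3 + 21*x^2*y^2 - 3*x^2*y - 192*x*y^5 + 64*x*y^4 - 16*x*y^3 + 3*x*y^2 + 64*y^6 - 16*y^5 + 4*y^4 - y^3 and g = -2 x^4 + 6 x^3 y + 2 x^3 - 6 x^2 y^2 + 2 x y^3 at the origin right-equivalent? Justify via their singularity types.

Yes.

The Hessian of f at 0 has rank 0. Corank 2; j^3 = (x - y)^3 is a perfect cube, so E-series; the 4-jet and mu = 7 give E_7. The Hessian of g at 0 has rank 0. Corank 2; j^3 = 2*x^3 is a perfect cube, so E-series; the 4-jet and mu = 7 give E_7. Both have type E_7, hence right-equivalent.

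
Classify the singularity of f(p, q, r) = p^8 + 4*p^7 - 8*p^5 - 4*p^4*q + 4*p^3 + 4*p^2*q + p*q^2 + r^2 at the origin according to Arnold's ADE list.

D_{9}

The Hessian of f at 0 is [[0, 0, 0], [0, 0, 0], [0, 0, 2]] with rank 1, so corank 2. A Groebner basis of the Jacobian ideal J(f) in C{p,q,r} is {p^2*q^2 - 8*p^2*q + 4*p^2 - 8*p*q^2 + 6*p*q - 2*q^3 + 2*q^2, 24*p^2*q - 16*p^2 + p*q^3 + 24*p*q^2 - 20*p*q + 6*q^3 - 6*q^2, -64*p^2*q + 48*p^2 - 64*p*q^2 + 56*p*q + q^4 - 16*q^3 + 16*q^2, p^3 + 3*p^2*q/2 + 3*p*q^2/4 + q^3/8, r}; counting standard monomials gives mu = 9. Corank 2; j^3 = p*(2*p + q)^2 has shape L^2 M (L != M), so D-series; mu = 9 gives D_9.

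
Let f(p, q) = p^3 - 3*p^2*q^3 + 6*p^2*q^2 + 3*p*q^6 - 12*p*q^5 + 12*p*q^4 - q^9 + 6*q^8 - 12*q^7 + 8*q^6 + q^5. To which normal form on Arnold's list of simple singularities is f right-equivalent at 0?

E8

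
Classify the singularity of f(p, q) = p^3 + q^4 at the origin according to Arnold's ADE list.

The Hessian of f at 0 is [[0, 0], [0, 0]] with rank 0, so corank 2. A Groebner basis of the Jacobian ideal J(f) in C{p,q} is {q^3, p^2}; counting standard monomials gives mu = 6. Corank 2; j^3 = p^3 is a perfect cube, so E-series; the 4-jet and mu = 6 give E_6.

E_6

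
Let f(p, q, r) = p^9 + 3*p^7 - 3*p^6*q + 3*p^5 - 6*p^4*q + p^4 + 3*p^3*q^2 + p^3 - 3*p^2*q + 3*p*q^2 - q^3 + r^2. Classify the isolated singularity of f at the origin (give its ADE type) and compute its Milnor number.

The Hessian of f at 0 has rank 1. Corank 2; j^3 = (p - q)^3 is a perfect cube, so E-series; the 4-jet and mu = 6 give E_6.

Type E_6, Milnor number mu = 6.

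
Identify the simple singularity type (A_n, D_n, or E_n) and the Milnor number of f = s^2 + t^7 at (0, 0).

Type A_{6}, Milnor number mu = 6.

The Hessian of f at 0 has rank 1. Corank 1: A-series; mu = 6 gives A_6.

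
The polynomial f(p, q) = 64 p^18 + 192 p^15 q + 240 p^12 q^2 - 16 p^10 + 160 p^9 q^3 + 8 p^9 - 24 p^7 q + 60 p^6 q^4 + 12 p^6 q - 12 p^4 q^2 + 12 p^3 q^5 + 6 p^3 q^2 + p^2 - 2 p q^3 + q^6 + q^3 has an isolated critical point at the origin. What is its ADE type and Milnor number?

Type A2, Milnor number mu = 2.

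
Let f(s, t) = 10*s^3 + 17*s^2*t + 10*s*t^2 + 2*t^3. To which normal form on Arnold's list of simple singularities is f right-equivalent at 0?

D4

The Hessian of f at 0 is [[0, 0], [0, 0]] with rank 0, so corank 2. A Groebner basis of the Jacobian ideal J(f) in C{s,t} is {t^3, s^2 - 2*t^2/11, s*t + 5*t^2/11}; counting standard monomials gives mu = 4. Corank 2; j^3 = (2*s + t)*(5*s^2 + 6*s*t + 2*t^2) splits into three distinct lines over C (the quadratic factor has nonzero discriminant), so D_4.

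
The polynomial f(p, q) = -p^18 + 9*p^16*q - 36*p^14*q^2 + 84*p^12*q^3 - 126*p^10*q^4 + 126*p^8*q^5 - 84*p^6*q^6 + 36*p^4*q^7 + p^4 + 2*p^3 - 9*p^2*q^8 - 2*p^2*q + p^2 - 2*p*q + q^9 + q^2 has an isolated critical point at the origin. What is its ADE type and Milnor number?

Type A_{8}, Milnor number mu = 8.

The Hessian of f at 0 has rank 1. Corank 1: A-series; mu = 8 gives A_8.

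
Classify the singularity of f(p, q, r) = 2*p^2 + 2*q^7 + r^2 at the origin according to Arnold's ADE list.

A6

The Hessian of f at 0 is [[4, 0, 0], [0, 0, 0], [0, 0, 2]] with rank 2, so corank 1. A Groebner basis of the Jacobian ideal J(f) in C{p,q,r} is {q^6, p, r}; counting standard monomials gives mu = 6. Corank 1: A-series; mu = 6 gives A_6.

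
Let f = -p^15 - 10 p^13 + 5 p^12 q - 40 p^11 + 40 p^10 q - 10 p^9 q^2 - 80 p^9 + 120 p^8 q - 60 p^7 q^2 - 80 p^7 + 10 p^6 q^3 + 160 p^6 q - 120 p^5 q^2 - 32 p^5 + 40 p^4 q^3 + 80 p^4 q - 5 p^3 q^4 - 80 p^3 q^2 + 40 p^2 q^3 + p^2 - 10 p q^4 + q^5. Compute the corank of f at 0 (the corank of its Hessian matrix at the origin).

1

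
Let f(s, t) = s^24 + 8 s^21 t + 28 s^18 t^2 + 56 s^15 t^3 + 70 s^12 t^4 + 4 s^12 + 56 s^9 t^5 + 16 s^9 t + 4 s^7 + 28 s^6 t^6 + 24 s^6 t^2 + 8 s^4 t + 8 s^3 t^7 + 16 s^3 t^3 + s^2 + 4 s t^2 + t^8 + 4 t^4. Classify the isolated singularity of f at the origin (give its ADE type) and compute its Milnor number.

The Hessian of f at 0 is [[2, 0], [0, 0]] with rank 1, so corank 1. A Groebner basis of the Jacobian ideal J(f) in C{s,t} is {s^4, s^3*t, s/2 + t^2}; counting standard monomials gives mu = 7. Corank 1: A-series; mu = 7 gives A_7.

Type A_{7}, Milnor number mu = 7.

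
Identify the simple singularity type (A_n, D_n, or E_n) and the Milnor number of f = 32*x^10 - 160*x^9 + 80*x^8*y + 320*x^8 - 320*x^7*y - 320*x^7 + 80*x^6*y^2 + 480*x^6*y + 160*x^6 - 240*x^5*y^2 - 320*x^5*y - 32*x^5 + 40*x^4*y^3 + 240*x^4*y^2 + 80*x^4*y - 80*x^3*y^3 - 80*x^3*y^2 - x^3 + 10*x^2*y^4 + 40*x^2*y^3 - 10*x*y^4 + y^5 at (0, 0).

Type E_{8}, Milnor number mu = 8.

The Hessian of f at 0 has rank 0. Corank 2; j^3 = -x^3 is a perfect cube, so E-series; the 5-jet and mu = 8 give E_8.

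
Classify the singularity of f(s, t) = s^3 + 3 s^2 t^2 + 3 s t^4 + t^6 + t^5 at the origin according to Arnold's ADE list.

E8

The Hessian of f at 0 is [[0, 0], [0, 0]] with rank 0, so corank 2. A Groebner basis of the Jacobian ideal J(f) in C{s,t} is {t^4, s^3, s^2/2 + s*t^2}; counting standard monomials gives mu = 8. Corank 2; j^3 = s^3 is a perfect cube, so E-series; the 5-jet and mu = 8 give E_8.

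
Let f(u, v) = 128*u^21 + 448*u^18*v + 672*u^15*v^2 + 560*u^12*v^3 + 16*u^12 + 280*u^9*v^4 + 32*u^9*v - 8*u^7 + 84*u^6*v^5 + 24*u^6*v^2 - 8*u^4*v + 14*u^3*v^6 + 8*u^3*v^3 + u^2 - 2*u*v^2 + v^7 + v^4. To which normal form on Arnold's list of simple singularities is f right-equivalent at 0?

A6

The Hessian of f at 0 has rank 1. Corank 1: A-series; mu = 6 gives A_6.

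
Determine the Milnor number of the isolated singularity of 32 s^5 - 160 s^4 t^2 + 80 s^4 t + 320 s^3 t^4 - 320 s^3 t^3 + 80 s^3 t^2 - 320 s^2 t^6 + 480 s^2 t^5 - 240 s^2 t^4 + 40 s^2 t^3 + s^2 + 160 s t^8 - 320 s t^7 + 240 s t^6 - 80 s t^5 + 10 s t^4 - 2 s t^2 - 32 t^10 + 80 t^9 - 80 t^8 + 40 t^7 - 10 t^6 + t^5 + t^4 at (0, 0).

The Hessian of f at 0 has rank 1. Corank 1: A-series; mu = 4 gives A_4.

4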